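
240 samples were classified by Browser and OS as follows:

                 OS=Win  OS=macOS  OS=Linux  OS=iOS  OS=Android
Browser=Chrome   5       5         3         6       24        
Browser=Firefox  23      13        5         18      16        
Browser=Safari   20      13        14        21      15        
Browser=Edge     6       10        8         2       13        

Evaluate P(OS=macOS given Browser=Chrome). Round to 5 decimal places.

0.11628

Total with Browser=Chrome: 5 + 5 + 3 + 6 + 24 = 43.
P(OS=macOS | Browser=Chrome) = 5/43 = 0.11628.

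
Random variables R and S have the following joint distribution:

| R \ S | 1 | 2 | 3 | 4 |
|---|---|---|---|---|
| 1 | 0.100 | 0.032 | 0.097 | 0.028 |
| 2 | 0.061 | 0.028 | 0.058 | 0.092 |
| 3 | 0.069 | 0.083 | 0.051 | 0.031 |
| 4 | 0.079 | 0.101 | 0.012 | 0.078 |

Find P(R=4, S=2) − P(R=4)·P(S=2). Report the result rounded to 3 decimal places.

P(R=4) = 0.079 + 0.101 + 0.012 + 0.078 = 0.270.
P(S=2) = 0.032 + 0.028 + 0.083 + 0.101 = 0.244.
P(R=4, S=2) − P(R=4)P(S=2) = 0.101 − 0.270×0.244 = 0.035.

0.035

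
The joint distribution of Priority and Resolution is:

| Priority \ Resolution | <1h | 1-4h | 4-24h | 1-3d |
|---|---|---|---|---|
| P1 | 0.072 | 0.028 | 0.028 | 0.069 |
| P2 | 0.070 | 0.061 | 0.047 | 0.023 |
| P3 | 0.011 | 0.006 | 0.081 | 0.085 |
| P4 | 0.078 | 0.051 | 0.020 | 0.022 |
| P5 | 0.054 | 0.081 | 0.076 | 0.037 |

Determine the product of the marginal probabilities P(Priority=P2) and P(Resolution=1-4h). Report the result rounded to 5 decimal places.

P(Priority=P2) = 0.070 + 0.061 + 0.047 + 0.023 = 0.201.
P(Resolution=1-4h) = 0.028 + 0.061 + 0.006 + 0.051 + 0.081 = 0.227.
Product: 0.201 × 0.227 = 0.04563.

0.04563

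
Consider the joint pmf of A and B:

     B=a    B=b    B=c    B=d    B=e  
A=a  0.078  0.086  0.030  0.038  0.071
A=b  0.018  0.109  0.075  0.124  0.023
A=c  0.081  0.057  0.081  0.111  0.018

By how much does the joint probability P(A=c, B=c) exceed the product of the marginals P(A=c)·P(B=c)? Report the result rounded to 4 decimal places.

P(A=c) = 0.081 + 0.057 + 0.081 + 0.111 + 0.018 = 0.348.
P(B=c) = 0.030 + 0.075 + 0.081 = 0.186.
P(A=c, B=c) − P(A=c)P(B=c) = 0.081 − 0.348×0.186 = 0.0163.

0.0163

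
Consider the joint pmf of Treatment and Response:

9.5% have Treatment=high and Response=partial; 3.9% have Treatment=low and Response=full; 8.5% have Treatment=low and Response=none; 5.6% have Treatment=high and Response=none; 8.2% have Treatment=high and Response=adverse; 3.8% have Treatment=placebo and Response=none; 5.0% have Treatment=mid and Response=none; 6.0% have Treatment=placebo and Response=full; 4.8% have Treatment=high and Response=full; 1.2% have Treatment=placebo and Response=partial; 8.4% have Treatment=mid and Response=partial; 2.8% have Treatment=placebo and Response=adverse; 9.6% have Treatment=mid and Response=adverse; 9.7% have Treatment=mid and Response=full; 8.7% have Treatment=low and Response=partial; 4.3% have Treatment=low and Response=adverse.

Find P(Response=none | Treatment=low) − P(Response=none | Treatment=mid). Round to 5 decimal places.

0.18174

P(Treatment=low) = 0.085 + 0.087 + 0.039 + 0.043 = 0.254; P(Response=none | Treatment=low) = 0.085/0.254 = 0.334646.
P(Treatment=mid) = 0.050 + 0.084 + 0.097 + 0.096 = 0.327; P(Response=none | Treatment=mid) = 0.050/0.327 = 0.152905.
Difference = 0.18174.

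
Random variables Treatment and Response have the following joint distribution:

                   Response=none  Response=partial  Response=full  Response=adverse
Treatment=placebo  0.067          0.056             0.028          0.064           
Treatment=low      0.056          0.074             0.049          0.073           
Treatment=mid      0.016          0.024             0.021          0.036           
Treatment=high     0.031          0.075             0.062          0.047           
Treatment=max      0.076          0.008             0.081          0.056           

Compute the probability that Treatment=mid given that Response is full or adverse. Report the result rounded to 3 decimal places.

P(Response=full) = 0.028 + 0.049 + 0.021 + 0.062 + 0.081 = 0.241.
P(Response=adverse) = 0.064 + 0.073 + 0.036 + 0.047 + 0.056 = 0.276.
P(Response ∈ {full, adverse}) = 0.241 + 0.276 = 0.517; P(Treatment=mid, Response ∈ {full, adverse}) = 0.021 + 0.036 = 0.057.
P(Treatment=mid | Response ∈ {full, adverse}) = 0.057/0.517 = 0.110.

0.110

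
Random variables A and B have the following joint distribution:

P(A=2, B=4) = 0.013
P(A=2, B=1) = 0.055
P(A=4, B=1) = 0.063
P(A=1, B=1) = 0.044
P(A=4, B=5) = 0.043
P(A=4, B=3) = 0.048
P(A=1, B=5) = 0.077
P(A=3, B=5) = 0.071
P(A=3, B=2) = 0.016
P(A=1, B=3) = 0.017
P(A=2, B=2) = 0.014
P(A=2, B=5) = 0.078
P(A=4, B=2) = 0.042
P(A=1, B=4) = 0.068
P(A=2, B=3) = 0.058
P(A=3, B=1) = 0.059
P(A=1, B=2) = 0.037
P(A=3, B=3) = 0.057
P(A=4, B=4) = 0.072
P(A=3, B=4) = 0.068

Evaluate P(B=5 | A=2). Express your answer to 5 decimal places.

P(A=2) = 0.055 + 0.014 + 0.058 + 0.013 + 0.078 = 0.218.
P(B=5 | A=2) = 0.078/0.218 = 0.35780.

0.35780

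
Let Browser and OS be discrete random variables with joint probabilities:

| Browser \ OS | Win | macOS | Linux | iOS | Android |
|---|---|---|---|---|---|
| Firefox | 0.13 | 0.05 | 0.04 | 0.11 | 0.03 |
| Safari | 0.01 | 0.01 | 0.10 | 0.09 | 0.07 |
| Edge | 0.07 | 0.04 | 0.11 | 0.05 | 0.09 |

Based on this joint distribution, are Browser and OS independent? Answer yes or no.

P(Browser=Firefox) = 0.36 and P(OS=Win) = 0.21, so their product is 0.0756, but P(Browser=Firefox, OS=Win) = 0.13. Since these differ, Browser and OS are not independent.

no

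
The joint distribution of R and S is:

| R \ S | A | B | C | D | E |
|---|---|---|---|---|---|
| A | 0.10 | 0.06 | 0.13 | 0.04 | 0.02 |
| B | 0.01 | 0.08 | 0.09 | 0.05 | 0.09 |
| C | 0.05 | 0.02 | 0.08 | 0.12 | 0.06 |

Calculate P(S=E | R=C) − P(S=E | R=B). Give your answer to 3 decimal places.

-0.099

P(R=C) = 0.05 + 0.02 + 0.08 + 0.12 + 0.06 = 0.33; P(S=E | R=C) = 0.06/0.33 = 0.1818.
P(R=B) = 0.01 + 0.08 + 0.09 + 0.05 + 0.09 = 0.32; P(S=E | R=B) = 0.09/0.32 = 0.2813.
Difference = -0.099.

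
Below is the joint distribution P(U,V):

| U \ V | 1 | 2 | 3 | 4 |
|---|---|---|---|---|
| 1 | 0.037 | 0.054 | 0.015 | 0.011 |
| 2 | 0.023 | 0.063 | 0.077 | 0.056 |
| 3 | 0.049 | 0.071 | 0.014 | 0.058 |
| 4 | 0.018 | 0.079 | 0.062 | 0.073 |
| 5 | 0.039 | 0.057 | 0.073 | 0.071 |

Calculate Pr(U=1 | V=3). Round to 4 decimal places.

0.0622

P(V=3) = 0.015 + 0.077 + 0.014 + 0.062 + 0.073 = 0.241.
P(U=1 | V=3) = 0.015/0.241 = 0.0622.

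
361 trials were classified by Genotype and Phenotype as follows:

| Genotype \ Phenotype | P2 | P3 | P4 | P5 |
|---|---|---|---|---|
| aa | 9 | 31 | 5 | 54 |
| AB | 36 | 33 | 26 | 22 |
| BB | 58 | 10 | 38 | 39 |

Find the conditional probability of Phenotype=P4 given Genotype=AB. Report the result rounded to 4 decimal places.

0.2222

Total with Genotype=AB: 36 + 33 + 26 + 22 = 117.
P(Phenotype=P4 | Genotype=AB) = 26/117 = 0.2222.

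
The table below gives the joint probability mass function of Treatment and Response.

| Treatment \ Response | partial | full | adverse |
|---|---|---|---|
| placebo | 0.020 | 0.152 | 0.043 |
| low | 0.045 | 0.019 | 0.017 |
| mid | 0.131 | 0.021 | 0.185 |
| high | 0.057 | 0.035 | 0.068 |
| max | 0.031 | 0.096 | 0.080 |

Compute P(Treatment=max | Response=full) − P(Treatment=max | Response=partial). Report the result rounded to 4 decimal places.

P(Response=full) = 0.152 + 0.019 + 0.021 + 0.035 + 0.096 = 0.323; P(Treatment=max | Response=full) = 0.096/0.323 = 0.29721.
P(Response=partial) = 0.020 + 0.045 + 0.131 + 0.057 + 0.031 = 0.284; P(Treatment=max | Response=partial) = 0.031/0.284 = 0.10915.
Difference = 0.1881.

0.1881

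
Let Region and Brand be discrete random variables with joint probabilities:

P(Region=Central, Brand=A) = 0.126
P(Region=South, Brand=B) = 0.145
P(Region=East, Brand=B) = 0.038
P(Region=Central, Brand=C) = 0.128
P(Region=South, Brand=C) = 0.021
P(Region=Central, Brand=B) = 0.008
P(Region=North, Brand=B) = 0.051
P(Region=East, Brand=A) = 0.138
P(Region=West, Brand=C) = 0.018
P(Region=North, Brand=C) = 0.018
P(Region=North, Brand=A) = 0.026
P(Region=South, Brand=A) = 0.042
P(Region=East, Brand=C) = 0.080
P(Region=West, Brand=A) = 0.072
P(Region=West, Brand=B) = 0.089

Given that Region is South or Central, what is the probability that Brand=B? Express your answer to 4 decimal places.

0.3255

P(Region=South) = 0.042 + 0.145 + 0.021 = 0.208.
P(Region=Central) = 0.126 + 0.008 + 0.128 = 0.262.
P(Region ∈ {South, Central}) = 0.208 + 0.262 = 0.470; P(Brand=B, Region ∈ {South, Central}) = 0.145 + 0.008 = 0.153.
P(Brand=B | Region ∈ {South, Central}) = 0.153/0.470 = 0.3255.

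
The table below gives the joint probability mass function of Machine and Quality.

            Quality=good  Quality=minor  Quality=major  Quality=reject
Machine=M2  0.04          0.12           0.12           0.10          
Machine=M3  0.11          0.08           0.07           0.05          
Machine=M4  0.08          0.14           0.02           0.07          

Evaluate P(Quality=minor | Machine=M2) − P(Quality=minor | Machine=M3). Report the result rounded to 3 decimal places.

P(Machine=M2) = 0.04 + 0.12 + 0.12 + 0.10 = 0.38; P(Quality=minor | Machine=M2) = 0.12/0.38 = 0.3158.
P(Machine=M3) = 0.11 + 0.08 + 0.07 + 0.05 = 0.31; P(Quality=minor | Machine=M3) = 0.08/0.31 = 0.2581.
Difference = 0.058.

0.058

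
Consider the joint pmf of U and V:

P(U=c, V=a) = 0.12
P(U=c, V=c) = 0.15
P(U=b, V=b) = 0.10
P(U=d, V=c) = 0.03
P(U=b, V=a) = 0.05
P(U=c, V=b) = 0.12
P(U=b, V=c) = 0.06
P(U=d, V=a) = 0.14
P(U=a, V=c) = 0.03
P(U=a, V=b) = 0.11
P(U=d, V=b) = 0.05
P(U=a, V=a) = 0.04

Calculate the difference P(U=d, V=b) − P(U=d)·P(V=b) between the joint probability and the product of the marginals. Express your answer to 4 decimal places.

-0.0336

P(U=d) = 0.14 + 0.05 + 0.03 = 0.22.
P(V=b) = 0.11 + 0.10 + 0.12 + 0.05 = 0.38.
P(U=d, V=b) − P(U=d)P(V=b) = 0.05 − 0.22×0.38 = -0.0336.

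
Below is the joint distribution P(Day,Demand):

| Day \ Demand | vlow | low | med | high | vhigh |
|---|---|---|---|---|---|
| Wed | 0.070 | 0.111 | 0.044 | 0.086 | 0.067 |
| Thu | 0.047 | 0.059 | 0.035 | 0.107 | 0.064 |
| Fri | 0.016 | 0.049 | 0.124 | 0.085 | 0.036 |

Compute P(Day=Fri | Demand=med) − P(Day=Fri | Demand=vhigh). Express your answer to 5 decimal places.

P(Demand=med) = 0.044 + 0.035 + 0.124 = 0.203; P(Day=Fri | Demand=med) = 0.124/0.203 = 0.610837.
P(Demand=vhigh) = 0.067 + 0.064 + 0.036 = 0.167; P(Day=Fri | Demand=vhigh) = 0.036/0.167 = 0.215569.
Difference = 0.39527.

0.39527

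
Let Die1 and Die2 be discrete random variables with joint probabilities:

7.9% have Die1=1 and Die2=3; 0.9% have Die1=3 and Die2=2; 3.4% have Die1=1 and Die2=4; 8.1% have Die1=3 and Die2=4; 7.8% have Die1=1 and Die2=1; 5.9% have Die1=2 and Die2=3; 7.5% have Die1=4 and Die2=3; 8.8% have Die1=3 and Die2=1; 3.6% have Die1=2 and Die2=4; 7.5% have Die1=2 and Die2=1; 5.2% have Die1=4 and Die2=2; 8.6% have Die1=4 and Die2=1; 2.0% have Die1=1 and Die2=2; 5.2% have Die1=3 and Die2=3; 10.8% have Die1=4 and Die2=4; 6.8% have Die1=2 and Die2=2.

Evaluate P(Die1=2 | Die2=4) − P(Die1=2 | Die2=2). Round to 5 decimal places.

-0.31738

P(Die2=4) = 0.034 + 0.036 + 0.081 + 0.108 = 0.259; P(Die1=2 | Die2=4) = 0.036/0.259 = 0.138996.
P(Die2=2) = 0.020 + 0.068 + 0.009 + 0.052 = 0.149; P(Die1=2 | Die2=2) = 0.068/0.149 = 0.456376.
Difference = -0.31738.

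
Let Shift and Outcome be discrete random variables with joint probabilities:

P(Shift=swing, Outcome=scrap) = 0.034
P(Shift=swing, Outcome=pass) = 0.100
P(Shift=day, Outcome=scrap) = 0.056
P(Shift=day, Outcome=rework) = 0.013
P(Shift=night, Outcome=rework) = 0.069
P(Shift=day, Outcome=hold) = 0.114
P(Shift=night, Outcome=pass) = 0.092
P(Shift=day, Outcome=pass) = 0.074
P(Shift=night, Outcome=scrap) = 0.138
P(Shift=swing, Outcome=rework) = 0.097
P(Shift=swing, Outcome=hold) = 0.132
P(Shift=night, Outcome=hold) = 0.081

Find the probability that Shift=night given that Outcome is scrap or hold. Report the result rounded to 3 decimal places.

0.395

P(Outcome=scrap) = 0.056 + 0.034 + 0.138 = 0.228.
P(Outcome=hold) = 0.114 + 0.132 + 0.081 = 0.327.
P(Outcome ∈ {scrap, hold}) = 0.228 + 0.327 = 0.555; P(Shift=night, Outcome ∈ {scrap, hold}) = 0.138 + 0.081 = 0.219.
P(Shift=night | Outcome ∈ {scrap, hold}) = 0.219/0.555 = 0.395.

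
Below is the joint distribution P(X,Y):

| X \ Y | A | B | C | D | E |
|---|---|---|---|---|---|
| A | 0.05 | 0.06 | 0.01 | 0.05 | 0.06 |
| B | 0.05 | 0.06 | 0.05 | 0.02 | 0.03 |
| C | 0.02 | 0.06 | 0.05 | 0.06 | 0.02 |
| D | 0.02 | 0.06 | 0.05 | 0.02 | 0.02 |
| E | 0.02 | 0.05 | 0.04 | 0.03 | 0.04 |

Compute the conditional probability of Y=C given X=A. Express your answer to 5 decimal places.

P(X=A) = 0.05 + 0.06 + 0.01 + 0.05 + 0.06 = 0.23.
P(Y=C | X=A) = 0.01/0.23 = 0.04348.

0.04348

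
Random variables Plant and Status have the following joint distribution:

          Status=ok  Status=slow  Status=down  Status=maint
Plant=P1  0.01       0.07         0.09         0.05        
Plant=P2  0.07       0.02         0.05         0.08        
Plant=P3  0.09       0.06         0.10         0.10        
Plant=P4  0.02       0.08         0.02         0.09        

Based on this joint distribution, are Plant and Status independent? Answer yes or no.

P(Plant=P4) = 0.21 and P(Status=down) = 0.26, so their product is 0.0546, but P(Plant=P4, Status=down) = 0.02. Since these differ, Plant and Status are not independent.

no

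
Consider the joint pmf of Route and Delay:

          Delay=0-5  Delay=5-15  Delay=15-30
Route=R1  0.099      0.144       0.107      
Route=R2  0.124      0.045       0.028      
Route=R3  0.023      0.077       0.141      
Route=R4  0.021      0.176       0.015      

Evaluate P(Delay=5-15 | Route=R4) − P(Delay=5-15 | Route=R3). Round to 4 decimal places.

P(Route=R4) = 0.021 + 0.176 + 0.015 = 0.212; P(Delay=5-15 | Route=R4) = 0.176/0.212 = 0.83019.
P(Route=R3) = 0.023 + 0.077 + 0.141 = 0.241; P(Delay=5-15 | Route=R3) = 0.077/0.241 = 0.31950.
Difference = 0.5107.

0.5107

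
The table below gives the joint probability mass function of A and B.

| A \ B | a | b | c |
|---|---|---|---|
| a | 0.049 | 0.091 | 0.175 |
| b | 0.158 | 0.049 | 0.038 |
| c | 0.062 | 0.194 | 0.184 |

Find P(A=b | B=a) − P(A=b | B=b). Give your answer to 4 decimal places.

0.4407

P(B=a) = 0.049 + 0.158 + 0.062 = 0.269; P(A=b | B=a) = 0.158/0.269 = 0.58736.
P(B=b) = 0.091 + 0.049 + 0.194 = 0.334; P(A=b | B=b) = 0.049/0.334 = 0.14671.
Difference = 0.4407.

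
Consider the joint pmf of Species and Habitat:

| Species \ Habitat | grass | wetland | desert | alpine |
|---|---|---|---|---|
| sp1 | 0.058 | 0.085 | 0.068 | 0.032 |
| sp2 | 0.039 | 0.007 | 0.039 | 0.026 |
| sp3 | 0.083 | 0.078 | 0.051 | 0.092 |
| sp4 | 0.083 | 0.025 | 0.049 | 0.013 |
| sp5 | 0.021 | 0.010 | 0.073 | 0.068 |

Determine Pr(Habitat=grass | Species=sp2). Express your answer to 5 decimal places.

P(Species=sp2) = 0.039 + 0.007 + 0.039 + 0.026 = 0.111.
P(Habitat=grass | Species=sp2) = 0.039/0.111 = 0.35135.

0.35135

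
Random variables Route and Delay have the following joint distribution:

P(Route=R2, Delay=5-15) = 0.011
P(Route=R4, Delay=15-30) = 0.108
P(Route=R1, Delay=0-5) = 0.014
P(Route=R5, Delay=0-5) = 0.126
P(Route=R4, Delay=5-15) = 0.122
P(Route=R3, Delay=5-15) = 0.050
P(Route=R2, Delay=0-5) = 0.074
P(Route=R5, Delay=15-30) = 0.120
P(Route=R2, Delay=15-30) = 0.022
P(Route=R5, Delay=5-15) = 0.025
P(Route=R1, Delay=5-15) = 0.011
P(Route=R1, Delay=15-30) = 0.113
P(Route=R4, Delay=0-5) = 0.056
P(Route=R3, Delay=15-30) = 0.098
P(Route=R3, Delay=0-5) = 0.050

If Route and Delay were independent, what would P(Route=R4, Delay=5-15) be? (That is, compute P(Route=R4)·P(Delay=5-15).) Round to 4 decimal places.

P(Route=R4) = 0.056 + 0.122 + 0.108 = 0.286.
P(Delay=5-15) = 0.011 + 0.011 + 0.050 + 0.122 + 0.025 = 0.219.
Product: 0.286 × 0.219 = 0.0626.

0.0626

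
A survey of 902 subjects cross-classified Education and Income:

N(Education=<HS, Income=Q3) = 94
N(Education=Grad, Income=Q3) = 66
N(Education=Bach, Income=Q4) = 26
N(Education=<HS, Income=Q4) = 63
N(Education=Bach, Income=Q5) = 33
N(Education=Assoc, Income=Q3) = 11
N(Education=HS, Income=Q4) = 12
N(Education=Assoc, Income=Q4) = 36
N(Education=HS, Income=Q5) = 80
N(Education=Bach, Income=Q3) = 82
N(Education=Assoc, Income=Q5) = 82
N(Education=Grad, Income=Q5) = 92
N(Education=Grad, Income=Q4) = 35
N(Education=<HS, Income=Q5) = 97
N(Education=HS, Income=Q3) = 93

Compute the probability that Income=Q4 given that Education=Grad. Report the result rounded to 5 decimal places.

Total with Education=Grad: 66 + 35 + 92 = 193.
P(Income=Q4 | Education=Grad) = 35/193 = 0.18135.

0.18135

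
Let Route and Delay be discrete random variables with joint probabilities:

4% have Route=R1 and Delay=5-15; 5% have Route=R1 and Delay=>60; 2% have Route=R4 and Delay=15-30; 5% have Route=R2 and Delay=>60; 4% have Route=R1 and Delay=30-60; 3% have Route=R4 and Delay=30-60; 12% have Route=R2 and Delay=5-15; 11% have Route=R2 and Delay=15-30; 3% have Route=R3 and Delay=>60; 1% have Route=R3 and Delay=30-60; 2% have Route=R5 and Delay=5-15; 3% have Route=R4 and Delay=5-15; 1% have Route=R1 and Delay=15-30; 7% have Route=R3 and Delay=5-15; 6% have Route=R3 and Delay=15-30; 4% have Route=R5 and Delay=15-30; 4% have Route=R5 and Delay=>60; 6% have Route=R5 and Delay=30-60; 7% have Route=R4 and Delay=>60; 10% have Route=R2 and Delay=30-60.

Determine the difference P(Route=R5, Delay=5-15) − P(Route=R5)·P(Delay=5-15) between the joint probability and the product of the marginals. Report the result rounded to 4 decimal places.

-0.0248

P(Route=R5) = 0.02 + 0.04 + 0.06 + 0.04 = 0.16.
P(Delay=5-15) = 0.04 + 0.12 + 0.07 + 0.03 + 0.02 = 0.28.
P(Route=R5, Delay=5-15) − P(Route=R5)P(Delay=5-15) = 0.02 − 0.16×0.28 = -0.0248.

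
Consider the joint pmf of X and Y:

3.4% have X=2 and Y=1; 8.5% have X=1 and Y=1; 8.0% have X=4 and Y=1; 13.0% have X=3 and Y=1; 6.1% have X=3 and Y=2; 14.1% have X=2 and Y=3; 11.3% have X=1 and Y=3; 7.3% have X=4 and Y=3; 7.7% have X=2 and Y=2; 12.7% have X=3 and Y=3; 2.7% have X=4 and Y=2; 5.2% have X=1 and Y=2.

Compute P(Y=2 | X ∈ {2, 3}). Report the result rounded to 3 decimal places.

0.242

P(X=2) = 0.034 + 0.077 + 0.141 = 0.252.
P(X=3) = 0.130 + 0.061 + 0.127 = 0.318.
P(X ∈ {2, 3}) = 0.252 + 0.318 = 0.570; P(Y=2, X ∈ {2, 3}) = 0.077 + 0.061 = 0.138.
P(Y=2 | X ∈ {2, 3}) = 0.138/0.570 = 0.242.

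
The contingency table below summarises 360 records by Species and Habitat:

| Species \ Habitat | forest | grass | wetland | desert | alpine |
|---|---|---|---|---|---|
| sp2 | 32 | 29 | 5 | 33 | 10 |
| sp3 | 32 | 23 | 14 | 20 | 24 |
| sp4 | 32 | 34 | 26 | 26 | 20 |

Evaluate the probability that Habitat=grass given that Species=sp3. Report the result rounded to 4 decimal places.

0.2035

Total with Species=sp3: 32 + 23 + 14 + 20 + 24 = 113.
P(Habitat=grass | Species=sp3) = 23/113 = 0.2035.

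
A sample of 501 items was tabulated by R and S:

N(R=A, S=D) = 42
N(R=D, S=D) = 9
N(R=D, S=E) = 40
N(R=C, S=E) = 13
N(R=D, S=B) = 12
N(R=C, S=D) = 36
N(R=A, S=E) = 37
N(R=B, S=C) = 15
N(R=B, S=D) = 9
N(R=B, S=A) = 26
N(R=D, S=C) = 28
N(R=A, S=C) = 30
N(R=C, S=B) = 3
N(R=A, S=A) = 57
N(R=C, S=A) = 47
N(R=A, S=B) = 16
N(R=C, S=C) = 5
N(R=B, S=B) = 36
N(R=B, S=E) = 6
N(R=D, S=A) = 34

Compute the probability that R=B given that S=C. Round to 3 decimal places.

Total with S=C: 30 + 15 + 5 + 28 = 78.
P(R=B | S=C) = 15/78 = 0.192.

0.192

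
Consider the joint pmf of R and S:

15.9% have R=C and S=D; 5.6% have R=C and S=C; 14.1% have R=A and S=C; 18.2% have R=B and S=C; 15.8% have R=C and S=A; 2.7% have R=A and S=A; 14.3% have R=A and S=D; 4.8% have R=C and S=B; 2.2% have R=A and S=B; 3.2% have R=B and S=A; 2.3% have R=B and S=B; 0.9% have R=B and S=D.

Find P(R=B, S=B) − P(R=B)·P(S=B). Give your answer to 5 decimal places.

0.00012

P(R=B) = 0.032 + 0.023 + 0.182 + 0.009 = 0.246.
P(S=B) = 0.022 + 0.023 + 0.048 = 0.093.
P(R=B, S=B) − P(R=B)P(S=B) = 0.023 − 0.246×0.093 = 0.00012.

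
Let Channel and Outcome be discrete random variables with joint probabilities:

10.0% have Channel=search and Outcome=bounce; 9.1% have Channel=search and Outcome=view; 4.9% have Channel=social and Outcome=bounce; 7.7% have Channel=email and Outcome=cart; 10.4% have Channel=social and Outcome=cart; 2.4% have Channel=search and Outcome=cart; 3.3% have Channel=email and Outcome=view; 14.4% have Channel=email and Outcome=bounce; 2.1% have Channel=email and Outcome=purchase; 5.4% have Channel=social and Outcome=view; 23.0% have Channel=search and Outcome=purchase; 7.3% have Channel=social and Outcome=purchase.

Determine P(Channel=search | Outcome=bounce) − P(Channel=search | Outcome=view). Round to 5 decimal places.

P(Outcome=bounce) = 0.144 + 0.100 + 0.049 = 0.293; P(Channel=search | Outcome=bounce) = 0.100/0.293 = 0.341297.
P(Outcome=view) = 0.033 + 0.091 + 0.054 = 0.178; P(Channel=search | Outcome=view) = 0.091/0.178 = 0.511236.
Difference = -0.16994.

-0.16994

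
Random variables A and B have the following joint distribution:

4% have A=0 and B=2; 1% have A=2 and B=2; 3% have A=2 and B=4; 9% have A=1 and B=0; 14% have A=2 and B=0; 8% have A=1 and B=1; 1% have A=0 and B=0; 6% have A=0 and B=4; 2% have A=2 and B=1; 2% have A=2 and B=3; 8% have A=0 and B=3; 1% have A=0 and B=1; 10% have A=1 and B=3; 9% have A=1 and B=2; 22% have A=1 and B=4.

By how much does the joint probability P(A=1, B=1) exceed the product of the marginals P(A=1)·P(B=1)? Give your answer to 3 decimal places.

0.016

P(A=1) = 0.09 + 0.08 + 0.09 + 0.10 + 0.22 = 0.58.
P(B=1) = 0.01 + 0.08 + 0.02 = 0.11.
P(A=1, B=1) − P(A=1)P(B=1) = 0.08 − 0.58×0.11 = 0.016.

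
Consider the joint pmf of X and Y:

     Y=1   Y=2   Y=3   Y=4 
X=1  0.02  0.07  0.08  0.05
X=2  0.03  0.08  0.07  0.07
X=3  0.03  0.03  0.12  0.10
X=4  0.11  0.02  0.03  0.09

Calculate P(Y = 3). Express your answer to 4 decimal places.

0.3000

P(Y=3) = 0.08 + 0.07 + 0.12 + 0.03 = 0.30.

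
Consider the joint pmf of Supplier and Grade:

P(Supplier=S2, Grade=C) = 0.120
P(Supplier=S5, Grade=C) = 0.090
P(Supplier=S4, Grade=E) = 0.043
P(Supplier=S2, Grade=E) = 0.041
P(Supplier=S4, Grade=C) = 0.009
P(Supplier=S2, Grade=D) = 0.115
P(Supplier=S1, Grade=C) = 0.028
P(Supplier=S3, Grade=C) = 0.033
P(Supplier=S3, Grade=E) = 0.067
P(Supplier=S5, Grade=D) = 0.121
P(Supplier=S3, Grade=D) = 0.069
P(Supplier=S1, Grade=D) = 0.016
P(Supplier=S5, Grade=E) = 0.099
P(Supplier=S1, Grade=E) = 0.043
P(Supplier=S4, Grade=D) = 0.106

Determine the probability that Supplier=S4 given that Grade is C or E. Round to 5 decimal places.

P(Grade=C) = 0.028 + 0.120 + 0.033 + 0.009 + 0.090 = 0.280.
P(Grade=E) = 0.043 + 0.041 + 0.067 + 0.043 + 0.099 = 0.293.
P(Grade ∈ {C, E}) = 0.280 + 0.293 = 0.573; P(Supplier=S4, Grade ∈ {C, E}) = 0.009 + 0.043 = 0.052.
P(Supplier=S4 | Grade ∈ {C, E}) = 0.052/0.573 = 0.09075.

0.09075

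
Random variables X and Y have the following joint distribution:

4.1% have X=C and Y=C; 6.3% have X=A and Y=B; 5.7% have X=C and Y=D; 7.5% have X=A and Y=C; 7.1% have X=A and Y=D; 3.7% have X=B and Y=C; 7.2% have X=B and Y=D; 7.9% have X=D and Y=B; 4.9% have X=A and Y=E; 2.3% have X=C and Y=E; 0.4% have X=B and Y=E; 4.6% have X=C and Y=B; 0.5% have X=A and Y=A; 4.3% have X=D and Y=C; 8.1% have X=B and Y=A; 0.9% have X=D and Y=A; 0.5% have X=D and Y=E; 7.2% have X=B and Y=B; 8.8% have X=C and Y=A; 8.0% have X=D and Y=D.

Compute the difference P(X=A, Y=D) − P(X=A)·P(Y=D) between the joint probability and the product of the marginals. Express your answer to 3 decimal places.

-0.003

P(X=A) = 0.005 + 0.063 + 0.075 + 0.071 + 0.049 = 0.263.
P(Y=D) = 0.071 + 0.072 + 0.057 + 0.080 = 0.280.
P(X=A, Y=D) − P(X=A)P(Y=D) = 0.071 − 0.263×0.280 = -0.003.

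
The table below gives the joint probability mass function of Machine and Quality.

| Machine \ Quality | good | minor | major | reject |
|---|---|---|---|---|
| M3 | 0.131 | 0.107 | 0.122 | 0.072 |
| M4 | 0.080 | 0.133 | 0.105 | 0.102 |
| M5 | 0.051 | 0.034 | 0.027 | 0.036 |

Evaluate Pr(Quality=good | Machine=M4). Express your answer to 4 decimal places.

P(Machine=M4) = 0.080 + 0.133 + 0.105 + 0.102 = 0.420.
P(Quality=good | Machine=M4) = 0.080/0.420 = 0.1905.

0.1905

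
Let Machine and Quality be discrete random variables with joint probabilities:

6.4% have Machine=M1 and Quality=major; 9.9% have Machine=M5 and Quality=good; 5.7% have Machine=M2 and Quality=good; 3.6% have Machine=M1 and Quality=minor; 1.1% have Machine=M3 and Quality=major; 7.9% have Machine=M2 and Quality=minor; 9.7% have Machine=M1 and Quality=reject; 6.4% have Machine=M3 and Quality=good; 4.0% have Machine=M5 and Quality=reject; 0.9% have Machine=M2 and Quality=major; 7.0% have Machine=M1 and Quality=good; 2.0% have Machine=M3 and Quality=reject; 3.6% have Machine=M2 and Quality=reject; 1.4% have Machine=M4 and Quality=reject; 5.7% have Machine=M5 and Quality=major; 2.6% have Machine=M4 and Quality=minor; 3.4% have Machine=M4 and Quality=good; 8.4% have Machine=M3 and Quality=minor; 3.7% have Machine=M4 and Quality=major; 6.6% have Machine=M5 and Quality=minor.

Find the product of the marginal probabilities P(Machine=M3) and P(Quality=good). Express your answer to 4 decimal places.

P(Machine=M3) = 0.064 + 0.084 + 0.011 + 0.020 = 0.179.
P(Quality=good) = 0.070 + 0.057 + 0.064 + 0.034 + 0.099 = 0.324.
Product: 0.179 × 0.324 = 0.0580.

0.0580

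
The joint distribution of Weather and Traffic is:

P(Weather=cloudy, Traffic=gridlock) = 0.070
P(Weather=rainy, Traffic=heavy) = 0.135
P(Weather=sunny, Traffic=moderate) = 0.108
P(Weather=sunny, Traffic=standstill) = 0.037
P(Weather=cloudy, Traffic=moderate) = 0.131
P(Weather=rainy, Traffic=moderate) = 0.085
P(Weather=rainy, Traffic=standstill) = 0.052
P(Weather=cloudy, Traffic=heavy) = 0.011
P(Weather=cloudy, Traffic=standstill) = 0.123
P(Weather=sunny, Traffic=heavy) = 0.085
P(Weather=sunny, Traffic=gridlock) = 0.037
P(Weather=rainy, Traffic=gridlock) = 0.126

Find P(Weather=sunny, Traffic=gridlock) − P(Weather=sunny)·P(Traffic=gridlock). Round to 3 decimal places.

-0.025

P(Weather=sunny) = 0.108 + 0.085 + 0.037 + 0.037 = 0.267.
P(Traffic=gridlock) = 0.037 + 0.070 + 0.126 = 0.233.
P(Weather=sunny, Traffic=gridlock) − P(Weather=sunny)P(Traffic=gridlock) = 0.037 − 0.267×0.233 = -0.025.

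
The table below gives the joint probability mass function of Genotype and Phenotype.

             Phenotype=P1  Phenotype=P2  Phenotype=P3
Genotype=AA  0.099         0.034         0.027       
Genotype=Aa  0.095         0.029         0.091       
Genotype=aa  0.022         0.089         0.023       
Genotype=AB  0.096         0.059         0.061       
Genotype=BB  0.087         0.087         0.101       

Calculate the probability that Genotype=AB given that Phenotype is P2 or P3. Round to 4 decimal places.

0.1997

P(Phenotype=P2) = 0.034 + 0.029 + 0.089 + 0.059 + 0.087 = 0.298.
P(Phenotype=P3) = 0.027 + 0.091 + 0.023 + 0.061 + 0.101 = 0.303.
P(Phenotype ∈ {P2, P3}) = 0.298 + 0.303 = 0.601; P(Genotype=AB, Phenotype ∈ {P2, P3}) = 0.059 + 0.061 = 0.120.
P(Genotype=AB | Phenotype ∈ {P2, P3}) = 0.120/0.601 = 0.1997.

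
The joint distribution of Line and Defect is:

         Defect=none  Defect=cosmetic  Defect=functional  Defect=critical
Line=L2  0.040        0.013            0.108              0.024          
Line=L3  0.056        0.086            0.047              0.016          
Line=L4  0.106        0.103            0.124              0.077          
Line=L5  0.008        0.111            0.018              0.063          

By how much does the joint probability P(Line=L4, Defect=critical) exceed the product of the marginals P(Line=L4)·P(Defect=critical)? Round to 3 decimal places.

0.003

P(Line=L4) = 0.106 + 0.103 + 0.124 + 0.077 = 0.410.
P(Defect=critical) = 0.024 + 0.016 + 0.077 + 0.063 = 0.180.
P(Line=L4, Defect=critical) − P(Line=L4)P(Defect=critical) = 0.077 − 0.410×0.180 = 0.003.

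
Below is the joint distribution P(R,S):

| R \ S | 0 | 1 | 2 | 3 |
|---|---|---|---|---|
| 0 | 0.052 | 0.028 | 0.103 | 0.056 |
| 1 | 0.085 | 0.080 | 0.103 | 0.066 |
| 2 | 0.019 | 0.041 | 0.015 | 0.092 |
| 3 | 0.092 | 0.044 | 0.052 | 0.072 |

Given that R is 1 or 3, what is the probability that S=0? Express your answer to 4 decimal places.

0.2980

P(R=1) = 0.085 + 0.080 + 0.103 + 0.066 = 0.334.
P(R=3) = 0.092 + 0.044 + 0.052 + 0.072 = 0.260.
P(R ∈ {1, 3}) = 0.334 + 0.260 = 0.594; P(S=0, R ∈ {1, 3}) = 0.085 + 0.092 = 0.177.
P(S=0 | R ∈ {1, 3}) = 0.177/0.594 = 0.2980.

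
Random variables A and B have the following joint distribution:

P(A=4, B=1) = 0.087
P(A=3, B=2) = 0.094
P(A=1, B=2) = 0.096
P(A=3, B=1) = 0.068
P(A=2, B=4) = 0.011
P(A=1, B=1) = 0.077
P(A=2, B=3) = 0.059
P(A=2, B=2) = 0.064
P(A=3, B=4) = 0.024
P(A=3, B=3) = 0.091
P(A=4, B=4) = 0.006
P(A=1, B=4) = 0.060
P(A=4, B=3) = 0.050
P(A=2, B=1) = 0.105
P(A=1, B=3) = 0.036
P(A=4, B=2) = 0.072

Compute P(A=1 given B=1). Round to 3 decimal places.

0.228

P(B=1) = 0.077 + 0.105 + 0.068 + 0.087 = 0.337.
P(A=1 | B=1) = 0.077/0.337 = 0.228.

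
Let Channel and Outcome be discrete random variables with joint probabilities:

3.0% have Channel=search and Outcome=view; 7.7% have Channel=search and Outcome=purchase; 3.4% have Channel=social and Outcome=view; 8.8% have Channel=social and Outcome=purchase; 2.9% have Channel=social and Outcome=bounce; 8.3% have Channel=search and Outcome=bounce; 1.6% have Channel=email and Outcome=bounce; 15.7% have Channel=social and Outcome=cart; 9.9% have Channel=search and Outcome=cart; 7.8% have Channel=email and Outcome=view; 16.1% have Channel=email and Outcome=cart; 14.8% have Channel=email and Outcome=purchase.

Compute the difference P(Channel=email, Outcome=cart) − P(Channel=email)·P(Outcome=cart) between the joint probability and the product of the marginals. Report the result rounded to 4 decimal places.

P(Channel=email) = 0.016 + 0.078 + 0.161 + 0.148 = 0.403.
P(Outcome=cart) = 0.161 + 0.099 + 0.157 = 0.417.
P(Channel=email, Outcome=cart) − P(Channel=email)P(Outcome=cart) = 0.161 − 0.403×0.417 = -0.0071.

-0.0071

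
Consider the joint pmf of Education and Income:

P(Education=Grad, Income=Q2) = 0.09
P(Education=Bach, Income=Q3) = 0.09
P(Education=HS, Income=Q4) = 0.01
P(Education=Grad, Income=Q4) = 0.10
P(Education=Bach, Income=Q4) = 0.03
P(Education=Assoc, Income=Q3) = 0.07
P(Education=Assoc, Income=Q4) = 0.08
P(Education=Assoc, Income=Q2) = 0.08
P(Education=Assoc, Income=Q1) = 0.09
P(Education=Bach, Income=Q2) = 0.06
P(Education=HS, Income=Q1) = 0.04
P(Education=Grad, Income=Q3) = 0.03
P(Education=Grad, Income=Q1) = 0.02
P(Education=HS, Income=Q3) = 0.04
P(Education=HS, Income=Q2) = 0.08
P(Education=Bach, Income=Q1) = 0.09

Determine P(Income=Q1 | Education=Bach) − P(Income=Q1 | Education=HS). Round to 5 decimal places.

P(Education=Bach) = 0.09 + 0.06 + 0.09 + 0.03 = 0.27; P(Income=Q1 | Education=Bach) = 0.09/0.27 = 0.333333.
P(Education=HS) = 0.04 + 0.08 + 0.04 + 0.01 = 0.17; P(Income=Q1 | Education=HS) = 0.04/0.17 = 0.235294.
Difference = 0.09804.

0.09804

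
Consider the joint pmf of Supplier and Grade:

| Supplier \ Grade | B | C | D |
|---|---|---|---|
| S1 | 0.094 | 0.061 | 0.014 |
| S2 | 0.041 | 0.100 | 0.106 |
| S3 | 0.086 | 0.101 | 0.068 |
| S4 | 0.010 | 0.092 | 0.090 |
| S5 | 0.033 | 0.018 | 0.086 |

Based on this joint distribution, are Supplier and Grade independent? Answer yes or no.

P(Supplier=S1) = 0.169 and P(Grade=B) = 0.264, so their product is 0.04462, but P(Supplier=S1, Grade=B) = 0.094. Since these differ, Supplier and Grade are not independent.

no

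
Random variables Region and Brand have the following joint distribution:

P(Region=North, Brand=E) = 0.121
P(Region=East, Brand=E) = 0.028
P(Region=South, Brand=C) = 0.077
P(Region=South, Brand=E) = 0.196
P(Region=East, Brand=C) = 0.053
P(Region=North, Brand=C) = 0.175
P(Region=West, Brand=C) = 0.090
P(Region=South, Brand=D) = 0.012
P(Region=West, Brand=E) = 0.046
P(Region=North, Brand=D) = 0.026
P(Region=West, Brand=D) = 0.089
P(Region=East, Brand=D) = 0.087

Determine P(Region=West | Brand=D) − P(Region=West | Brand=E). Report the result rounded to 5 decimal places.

P(Brand=D) = 0.026 + 0.012 + 0.087 + 0.089 = 0.214; P(Region=West | Brand=D) = 0.089/0.214 = 0.415888.
P(Brand=E) = 0.121 + 0.196 + 0.028 + 0.046 = 0.391; P(Region=West | Brand=E) = 0.046/0.391 = 0.117647.
Difference = 0.29824.

0.29824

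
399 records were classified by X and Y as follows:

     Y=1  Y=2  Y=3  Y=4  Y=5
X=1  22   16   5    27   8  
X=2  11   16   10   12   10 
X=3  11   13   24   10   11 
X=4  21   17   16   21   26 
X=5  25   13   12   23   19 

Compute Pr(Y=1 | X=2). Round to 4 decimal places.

Total with X=2: 11 + 16 + 10 + 12 + 10 = 59.
P(Y=1 | X=2) = 11/59 = 0.1864.

0.1864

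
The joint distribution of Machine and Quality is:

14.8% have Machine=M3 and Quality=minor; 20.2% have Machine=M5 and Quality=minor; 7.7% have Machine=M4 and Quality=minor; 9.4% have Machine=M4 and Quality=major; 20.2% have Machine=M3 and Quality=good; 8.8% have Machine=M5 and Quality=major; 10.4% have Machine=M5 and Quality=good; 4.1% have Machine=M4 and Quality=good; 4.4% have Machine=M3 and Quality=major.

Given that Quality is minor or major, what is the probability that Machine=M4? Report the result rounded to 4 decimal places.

P(Quality=minor) = 0.148 + 0.077 + 0.202 = 0.427.
P(Quality=major) = 0.044 + 0.094 + 0.088 = 0.226.
P(Quality ∈ {minor, major}) = 0.427 + 0.226 = 0.653; P(Machine=M4, Quality ∈ {minor, major}) = 0.077 + 0.094 = 0.171.
P(Machine=M4 | Quality ∈ {minor, major}) = 0.171/0.653 = 0.2619.

0.2619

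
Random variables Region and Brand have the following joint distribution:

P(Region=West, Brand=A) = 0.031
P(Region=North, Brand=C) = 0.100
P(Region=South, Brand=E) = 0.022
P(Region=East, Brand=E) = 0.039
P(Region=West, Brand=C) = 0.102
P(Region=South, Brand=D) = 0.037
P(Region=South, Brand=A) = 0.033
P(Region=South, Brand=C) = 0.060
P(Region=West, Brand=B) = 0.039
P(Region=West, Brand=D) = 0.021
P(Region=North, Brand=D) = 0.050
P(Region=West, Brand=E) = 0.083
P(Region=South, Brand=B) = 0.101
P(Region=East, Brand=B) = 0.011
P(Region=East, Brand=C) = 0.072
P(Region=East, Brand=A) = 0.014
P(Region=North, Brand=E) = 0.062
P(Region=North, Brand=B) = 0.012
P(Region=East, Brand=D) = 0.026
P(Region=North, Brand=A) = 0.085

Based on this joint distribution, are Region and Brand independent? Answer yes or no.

P(Region=South) = 0.253 and P(Brand=B) = 0.163, so their product is 0.04124, but P(Region=South, Brand=B) = 0.101. Since these differ, Region and Brand are not independent.

no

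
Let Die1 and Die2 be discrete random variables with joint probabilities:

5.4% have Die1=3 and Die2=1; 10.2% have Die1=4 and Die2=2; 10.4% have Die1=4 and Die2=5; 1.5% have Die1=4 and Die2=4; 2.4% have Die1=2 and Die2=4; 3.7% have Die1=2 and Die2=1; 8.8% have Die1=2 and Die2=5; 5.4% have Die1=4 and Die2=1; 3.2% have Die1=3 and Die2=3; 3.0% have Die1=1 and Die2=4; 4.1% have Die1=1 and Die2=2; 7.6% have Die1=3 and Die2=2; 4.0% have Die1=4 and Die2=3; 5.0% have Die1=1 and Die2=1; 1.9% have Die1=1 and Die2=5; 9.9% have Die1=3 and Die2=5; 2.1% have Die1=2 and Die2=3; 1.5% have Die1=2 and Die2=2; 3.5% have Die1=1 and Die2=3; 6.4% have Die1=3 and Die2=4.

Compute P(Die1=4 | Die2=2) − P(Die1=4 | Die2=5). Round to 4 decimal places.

P(Die2=2) = 0.041 + 0.015 + 0.076 + 0.102 = 0.234; P(Die1=4 | Die2=2) = 0.102/0.234 = 0.43590.
P(Die2=5) = 0.019 + 0.088 + 0.099 + 0.104 = 0.310; P(Die1=4 | Die2=5) = 0.104/0.310 = 0.33548.
Difference = 0.1004.

0.1004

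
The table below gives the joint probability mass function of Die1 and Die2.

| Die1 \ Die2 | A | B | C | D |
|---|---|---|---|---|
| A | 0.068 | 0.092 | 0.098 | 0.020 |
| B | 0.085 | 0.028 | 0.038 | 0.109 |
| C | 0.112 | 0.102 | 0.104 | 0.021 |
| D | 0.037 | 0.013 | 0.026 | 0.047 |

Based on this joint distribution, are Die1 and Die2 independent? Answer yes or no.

no

P(Die1=B) = 0.260 and P(Die2=D) = 0.197, so their product is 0.05122, but P(Die1=B, Die2=D) = 0.109. Since these differ, Die1 and Die2 are not independent.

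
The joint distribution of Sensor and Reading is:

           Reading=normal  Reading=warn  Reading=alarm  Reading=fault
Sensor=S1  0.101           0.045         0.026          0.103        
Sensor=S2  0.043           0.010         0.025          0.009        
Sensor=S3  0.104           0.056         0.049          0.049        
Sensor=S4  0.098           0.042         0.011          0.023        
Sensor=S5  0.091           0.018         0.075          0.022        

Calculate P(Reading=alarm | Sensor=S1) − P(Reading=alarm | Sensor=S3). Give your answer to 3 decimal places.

P(Sensor=S1) = 0.101 + 0.045 + 0.026 + 0.103 = 0.275; P(Reading=alarm | Sensor=S1) = 0.026/0.275 = 0.0945.
P(Sensor=S3) = 0.104 + 0.056 + 0.049 + 0.049 = 0.258; P(Reading=alarm | Sensor=S3) = 0.049/0.258 = 0.1899.
Difference = -0.095.

-0.095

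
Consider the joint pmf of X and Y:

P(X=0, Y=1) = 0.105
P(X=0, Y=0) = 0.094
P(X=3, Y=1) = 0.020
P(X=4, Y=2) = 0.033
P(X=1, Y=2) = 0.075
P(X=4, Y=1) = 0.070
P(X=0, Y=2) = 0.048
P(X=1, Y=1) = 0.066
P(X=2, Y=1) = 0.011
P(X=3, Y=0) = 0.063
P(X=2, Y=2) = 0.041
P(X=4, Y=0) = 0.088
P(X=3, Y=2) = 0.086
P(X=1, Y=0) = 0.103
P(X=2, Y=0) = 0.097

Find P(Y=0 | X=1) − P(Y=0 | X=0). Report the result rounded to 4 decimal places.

P(X=1) = 0.103 + 0.066 + 0.075 = 0.244; P(Y=0 | X=1) = 0.103/0.244 = 0.42213.
P(X=0) = 0.094 + 0.105 + 0.048 = 0.247; P(Y=0 | X=0) = 0.094/0.247 = 0.38057.
Difference = 0.0416.

0.0416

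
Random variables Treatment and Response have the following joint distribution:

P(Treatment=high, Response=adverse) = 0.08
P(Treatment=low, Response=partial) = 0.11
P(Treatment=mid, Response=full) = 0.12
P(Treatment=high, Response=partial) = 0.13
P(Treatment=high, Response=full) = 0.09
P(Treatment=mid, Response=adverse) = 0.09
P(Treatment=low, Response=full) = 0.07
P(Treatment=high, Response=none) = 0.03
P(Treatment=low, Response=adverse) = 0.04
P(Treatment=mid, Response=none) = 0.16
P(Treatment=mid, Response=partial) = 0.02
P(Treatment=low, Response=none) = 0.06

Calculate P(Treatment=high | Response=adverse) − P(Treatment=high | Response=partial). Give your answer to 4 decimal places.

-0.1190

P(Response=adverse) = 0.04 + 0.09 + 0.08 = 0.21; P(Treatment=high | Response=adverse) = 0.08/0.21 = 0.38095.
P(Response=partial) = 0.11 + 0.02 + 0.13 = 0.26; P(Treatment=high | Response=partial) = 0.13/0.26 = 0.50000.
Difference = -0.1190.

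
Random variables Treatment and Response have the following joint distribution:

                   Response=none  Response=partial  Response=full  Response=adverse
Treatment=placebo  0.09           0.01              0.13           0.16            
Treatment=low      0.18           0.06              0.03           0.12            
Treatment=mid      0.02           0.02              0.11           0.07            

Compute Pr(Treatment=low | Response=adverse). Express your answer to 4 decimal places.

0.3429

P(Response=adverse) = 0.16 + 0.12 + 0.07 = 0.35.
P(Treatment=low | Response=adverse) = 0.12/0.35 = 0.3429.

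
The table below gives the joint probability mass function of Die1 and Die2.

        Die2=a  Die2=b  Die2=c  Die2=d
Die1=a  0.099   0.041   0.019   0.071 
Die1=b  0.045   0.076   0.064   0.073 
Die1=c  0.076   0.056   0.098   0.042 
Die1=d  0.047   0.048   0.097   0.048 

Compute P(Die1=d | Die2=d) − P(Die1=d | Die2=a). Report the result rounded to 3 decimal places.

P(Die2=d) = 0.071 + 0.073 + 0.042 + 0.048 = 0.234; P(Die1=d | Die2=d) = 0.048/0.234 = 0.2051.
P(Die2=a) = 0.099 + 0.045 + 0.076 + 0.047 = 0.267; P(Die1=d | Die2=a) = 0.047/0.267 = 0.1760.
Difference = 0.029.

0.029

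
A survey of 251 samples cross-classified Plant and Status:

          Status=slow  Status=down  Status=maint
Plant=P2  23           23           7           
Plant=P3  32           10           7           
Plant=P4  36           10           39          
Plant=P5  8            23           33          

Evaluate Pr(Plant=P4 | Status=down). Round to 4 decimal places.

0.1515

Total with Status=down: 23 + 10 + 10 + 23 = 66.
P(Plant=P4 | Status=down) = 10/66 = 0.1515.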